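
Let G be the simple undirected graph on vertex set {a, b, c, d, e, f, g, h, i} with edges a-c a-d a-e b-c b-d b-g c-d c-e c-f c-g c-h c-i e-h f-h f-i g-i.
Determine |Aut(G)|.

16

Vertex c is the unique vertex of degree 8; the remaining 8 vertices each have degree 3 and induce a cycle, so G is the wheel on 9 vertices with hub c. Every automorphism fixes the hub and acts on the rim 8-cycle, so Aut(G) ≅ Aut(C_8) = D_8 of order 16.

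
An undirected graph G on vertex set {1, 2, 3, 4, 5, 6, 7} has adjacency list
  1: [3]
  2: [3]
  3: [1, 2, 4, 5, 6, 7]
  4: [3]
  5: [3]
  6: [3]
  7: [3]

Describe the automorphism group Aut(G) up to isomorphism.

S_6

Vertex 3 has degree 6 and every other vertex has degree 1, so G is the star K_{1,6} with centre 3. The 6 leaves are pairwise interchangeable while the centre is fixed, giving Aut(G) = S_6.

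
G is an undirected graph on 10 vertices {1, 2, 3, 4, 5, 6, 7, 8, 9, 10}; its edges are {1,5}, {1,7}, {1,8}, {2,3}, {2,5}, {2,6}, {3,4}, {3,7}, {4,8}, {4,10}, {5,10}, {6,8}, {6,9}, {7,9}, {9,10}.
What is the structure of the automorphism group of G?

the symmetric group S_5

G is 3-regular on 10 vertices with no triangles and no 4-cycles (girth 5): this is the Petersen graph. Viewing the Petersen graph as the Kneser graph K(5,2) — vertices are 2-subsets of {1,…,5}, edges join disjoint pairs — its automorphisms are exactly the permutations of the 5-element set, so Aut ≅ S_5 of order 120.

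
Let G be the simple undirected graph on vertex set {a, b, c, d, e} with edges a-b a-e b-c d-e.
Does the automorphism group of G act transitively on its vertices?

Automorphisms preserve degree, but G has vertices of degree 1 and vertices of degree 2; no automorphism maps one to the other, so G is not vertex-transitive.

No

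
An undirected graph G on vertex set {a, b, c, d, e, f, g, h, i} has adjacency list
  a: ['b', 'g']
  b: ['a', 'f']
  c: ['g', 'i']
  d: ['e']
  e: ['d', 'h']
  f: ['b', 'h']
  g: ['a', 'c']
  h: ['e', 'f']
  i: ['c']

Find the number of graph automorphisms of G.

2

The degree sequence is [2, 2, 2, 1, 2, 2, 2, 2, 1]; the two degree-1 vertices d and i are the ends of a path, so G = P_9. A path has exactly one nontrivial symmetry — reversal — giving Aut(G) of order 2.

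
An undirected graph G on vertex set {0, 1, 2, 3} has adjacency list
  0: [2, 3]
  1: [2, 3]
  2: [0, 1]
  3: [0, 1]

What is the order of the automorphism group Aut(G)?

G is 2-regular and bipartite on 2^2 = 4 vertices with girth 4; it is the hypercube graph Q_2. Aut(Q_2) consists of the signed permutations of the 2 coordinate axes: 2! permutations times 2^2 sign flips, so |Aut| = 2^2·2! = 8.

8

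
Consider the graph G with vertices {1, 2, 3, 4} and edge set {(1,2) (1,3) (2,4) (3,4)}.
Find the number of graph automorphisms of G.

G is 2-regular and bipartite on 2^2 = 4 vertices with girth 4; it is the hypercube graph Q_2. The symmetry group of the 2-cube is the hyperoctahedral group B_2 = Z_2 ≀ S_2, of order 2^2·2! = 8.

8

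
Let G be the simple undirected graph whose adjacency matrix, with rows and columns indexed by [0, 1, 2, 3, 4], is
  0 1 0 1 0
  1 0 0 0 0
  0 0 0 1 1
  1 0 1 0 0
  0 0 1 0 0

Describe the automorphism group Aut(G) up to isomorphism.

the cyclic group of order 2

The degree sequence is [2, 1, 2, 2, 1]; the two degree-1 vertices 1 and 4 are the ends of a path, so G = P_5. A path has exactly one nontrivial symmetry — reversal — giving Aut(G) of order 2.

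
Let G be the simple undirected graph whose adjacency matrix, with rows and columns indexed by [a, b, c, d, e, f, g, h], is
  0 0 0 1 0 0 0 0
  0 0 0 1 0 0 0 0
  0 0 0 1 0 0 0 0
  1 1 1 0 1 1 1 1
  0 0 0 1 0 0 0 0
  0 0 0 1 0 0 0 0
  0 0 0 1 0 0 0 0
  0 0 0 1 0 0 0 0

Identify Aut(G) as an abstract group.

Vertex d has degree 7 and every other vertex has degree 1, so G is the star K_{1,7} with centre d. The 7 leaves are pairwise interchangeable while the centre is fixed, giving Aut(G) = S_7.

S_7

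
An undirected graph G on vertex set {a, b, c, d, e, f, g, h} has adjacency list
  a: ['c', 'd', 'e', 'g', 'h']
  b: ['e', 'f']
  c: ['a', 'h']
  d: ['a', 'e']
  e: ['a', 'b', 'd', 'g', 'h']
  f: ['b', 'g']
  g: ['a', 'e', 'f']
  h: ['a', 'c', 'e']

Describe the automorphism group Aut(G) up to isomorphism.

The degree sequence is [5, 2, 2, 2, 5, 2, 3, 3]. Checking the degree-preserving permutations of the vertex set shows that none except the identity preserves every edge, so Aut(G) is trivial.

{e}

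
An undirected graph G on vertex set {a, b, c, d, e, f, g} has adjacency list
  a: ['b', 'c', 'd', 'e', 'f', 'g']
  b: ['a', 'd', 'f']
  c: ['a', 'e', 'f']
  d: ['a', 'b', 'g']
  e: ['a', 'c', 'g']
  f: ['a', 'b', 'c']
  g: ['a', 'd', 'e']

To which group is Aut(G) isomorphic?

Vertex a is the unique vertex of degree 6; the remaining 6 vertices each have degree 3 and induce a cycle, so G is the wheel on 7 vertices with hub a. Every automorphism fixes the hub and acts on the rim 6-cycle, so Aut(G) ≅ Aut(C_6) = D_6 of order 12.

the dihedral group of order 12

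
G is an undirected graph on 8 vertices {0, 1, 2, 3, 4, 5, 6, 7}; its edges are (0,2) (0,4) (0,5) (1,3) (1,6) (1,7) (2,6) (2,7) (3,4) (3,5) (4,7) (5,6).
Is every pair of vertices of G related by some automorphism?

Yes

G is 3-regular and bipartite on 2^3 = 8 vertices with girth 4; it is the hypercube graph Q_3. Aut(Q_3) consists of the signed permutations of the 3 coordinate axes: 3! permutations times 2^3 sign flips, so |Aut| = 2^3·3! = 48. This group acts transitively on the 8 vertices.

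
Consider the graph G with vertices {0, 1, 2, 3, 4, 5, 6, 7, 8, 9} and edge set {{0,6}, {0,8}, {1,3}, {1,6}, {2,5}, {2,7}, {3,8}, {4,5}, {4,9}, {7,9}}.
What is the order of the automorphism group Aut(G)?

G has two connected components, {0, 1, 3, 6, 8} and {2, 4, 5, 7, 9}; each is 2-regular, so G = C_5 ⊔ C_5. With two isomorphic components, Aut(G) = Aut(C_5) ≀ S_2 = (D_5 × D_5) ⋊ Z_2: permute each cycle by D_5, then optionally swap the two cycles. Order 2·(2·5)² = 200.

200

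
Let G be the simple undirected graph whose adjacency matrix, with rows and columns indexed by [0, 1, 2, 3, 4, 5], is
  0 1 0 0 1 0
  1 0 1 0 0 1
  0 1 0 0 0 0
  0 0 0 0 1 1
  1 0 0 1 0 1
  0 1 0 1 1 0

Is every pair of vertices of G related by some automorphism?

Vertex 2 is the only vertex of degree 1, so every automorphism fixes it; G is not vertex-transitive.

No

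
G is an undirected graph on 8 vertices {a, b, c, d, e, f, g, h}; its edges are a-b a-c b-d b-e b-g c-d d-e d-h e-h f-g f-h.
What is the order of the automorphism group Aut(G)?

The degree sequence is [2, 4, 2, 4, 3, 2, 2, 3]. Checking the degree-preserving permutations of the vertex set shows that none except the identity preserves every edge, so Aut(G) is trivial.

1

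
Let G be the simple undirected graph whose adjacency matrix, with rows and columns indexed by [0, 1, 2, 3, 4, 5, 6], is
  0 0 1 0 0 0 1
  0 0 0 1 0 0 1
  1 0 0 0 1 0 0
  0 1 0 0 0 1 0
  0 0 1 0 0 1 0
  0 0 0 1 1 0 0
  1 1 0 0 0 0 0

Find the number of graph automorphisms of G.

G is 2-regular and connected on 7 vertices, i.e. the cycle C_7. C_7 has 7 rotations and 7 reflections, so Aut(C_7) ≅ D_7 of order 14.

14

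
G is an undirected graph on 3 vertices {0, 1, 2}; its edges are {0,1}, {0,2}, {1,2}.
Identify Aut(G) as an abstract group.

Every vertex has degree 2, so G is the complete graph K_3. Every bijection on the vertex set is an automorphism of K_3; hence Aut(K_3) ≅ S_3, order 6.

S_3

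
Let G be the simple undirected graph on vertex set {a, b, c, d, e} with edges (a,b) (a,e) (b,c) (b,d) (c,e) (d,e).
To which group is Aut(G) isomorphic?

The vertices split by degree into {b, e} (degree 3) and {a, c, d} (degree 2); every edge runs between the two parts, so G is the complete bipartite graph K_{2,3}. The parts have unequal sizes, so no automorphism swaps them; each part is permuted independently, giving S_3 × S_2 of order 3!·2! = 12.

S_3 × S_2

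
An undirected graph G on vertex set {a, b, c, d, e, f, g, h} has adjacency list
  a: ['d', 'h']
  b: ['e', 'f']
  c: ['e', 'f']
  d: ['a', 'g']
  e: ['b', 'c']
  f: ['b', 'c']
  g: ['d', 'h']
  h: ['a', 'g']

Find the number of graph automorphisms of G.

G has two connected components, {b, c, e, f} and {a, d, g, h}; each is 2-regular, so G = C_4 ⊔ C_4. Aut of a disjoint union of two copies of C_4 is the wreath product D_4 ≀ Z_2, of order 2·8² = 128.

128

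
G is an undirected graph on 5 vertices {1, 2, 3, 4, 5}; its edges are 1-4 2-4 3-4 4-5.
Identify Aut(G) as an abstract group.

Vertex 4 has degree 4 and every other vertex has degree 1, so G is the star K_{1,4} with centre 4. The 4 leaves are pairwise interchangeable while the centre is fixed, giving Aut(G) = S_4.

the symmetric group on 4 letters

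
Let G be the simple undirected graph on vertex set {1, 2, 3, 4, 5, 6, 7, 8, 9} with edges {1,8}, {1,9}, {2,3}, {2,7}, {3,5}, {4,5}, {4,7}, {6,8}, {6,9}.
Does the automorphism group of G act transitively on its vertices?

G has two connected components, {2, 3, 4, 5, 7} and {1, 6, 8, 9}; each is 2-regular, so G = C_5 ⊔ C_4. The orbit of 1 under Aut(G) is {1, 6, 8, 9}, which does not contain 2, so G is not vertex-transitive.

No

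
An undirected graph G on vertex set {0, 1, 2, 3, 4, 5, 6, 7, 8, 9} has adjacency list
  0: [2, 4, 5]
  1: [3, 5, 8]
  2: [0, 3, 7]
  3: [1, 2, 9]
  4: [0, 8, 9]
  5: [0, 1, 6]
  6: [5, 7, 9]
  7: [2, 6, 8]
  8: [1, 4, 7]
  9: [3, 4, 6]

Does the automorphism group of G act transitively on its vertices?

G is 3-regular on 10 vertices with no triangles and no 4-cycles (girth 5): this is the Petersen graph. Viewing the Petersen graph as the Kneser graph K(5,2) — vertices are 2-subsets of {1,…,5}, edges join disjoint pairs — its automorphisms are exactly the permutations of the 5-element set, so Aut ≅ S_5 of order 120. This group acts transitively on the 10 vertices.

Yes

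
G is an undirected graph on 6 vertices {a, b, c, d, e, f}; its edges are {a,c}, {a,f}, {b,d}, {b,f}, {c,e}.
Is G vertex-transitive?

Automorphisms preserve degree, but G has vertices of degree 1 and vertices of degree 2; no automorphism maps one to the other, so G is not vertex-transitive.

No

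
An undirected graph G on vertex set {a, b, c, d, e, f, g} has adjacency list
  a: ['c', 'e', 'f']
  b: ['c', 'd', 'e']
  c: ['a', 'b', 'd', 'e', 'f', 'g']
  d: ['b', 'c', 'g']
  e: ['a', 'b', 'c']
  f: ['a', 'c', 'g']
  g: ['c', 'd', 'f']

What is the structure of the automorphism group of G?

the dihedral group of order 12

Vertex c is the unique vertex of degree 6; the remaining 6 vertices each have degree 3 and induce a cycle, so G is the wheel on 7 vertices with hub c. Every automorphism fixes the hub and acts on the rim 6-cycle, so Aut(G) ≅ Aut(C_6) = D_6 of order 12.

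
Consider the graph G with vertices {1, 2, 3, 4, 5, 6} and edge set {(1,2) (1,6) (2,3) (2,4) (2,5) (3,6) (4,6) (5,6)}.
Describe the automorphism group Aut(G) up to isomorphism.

S_4 × S_2

The vertices split by degree into {2, 6} (degree 4) and {1, 3, 4, 5} (degree 2); every edge runs between the two parts, so G is the complete bipartite graph K_{2,4}. The parts have unequal sizes, so no automorphism swaps them; each part is permuted independently, giving S_4 × S_2 of order 4!·2! = 48.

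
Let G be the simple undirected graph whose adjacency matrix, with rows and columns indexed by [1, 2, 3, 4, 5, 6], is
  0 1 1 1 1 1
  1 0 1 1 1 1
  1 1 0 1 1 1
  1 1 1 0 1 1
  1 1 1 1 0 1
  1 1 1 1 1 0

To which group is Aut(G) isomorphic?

Every vertex has degree 5, so G is the complete graph K_6. Every bijection on the vertex set is an automorphism of K_6; hence Aut(K_6) ≅ S_6, order 720.

the symmetric group on 6 letters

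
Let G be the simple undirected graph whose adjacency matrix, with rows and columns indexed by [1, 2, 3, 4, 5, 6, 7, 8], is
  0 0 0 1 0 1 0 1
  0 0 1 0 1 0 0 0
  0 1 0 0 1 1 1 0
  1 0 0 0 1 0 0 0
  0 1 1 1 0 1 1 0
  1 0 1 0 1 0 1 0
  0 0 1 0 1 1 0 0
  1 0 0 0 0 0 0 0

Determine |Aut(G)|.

1

Degrees alone do not determine every vertex (e.g. 1 and 7 both have degree 3), but their neighbour-degree multisets differ: N(1) has degrees [1, 2, 4] while N(7) has degrees [4, 4, 5]. Repeating this refinement separates all vertices, so the only automorphism is the identity.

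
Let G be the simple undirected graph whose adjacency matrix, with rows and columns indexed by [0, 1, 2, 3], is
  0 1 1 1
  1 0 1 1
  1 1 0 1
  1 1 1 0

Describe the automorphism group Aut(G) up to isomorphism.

Every vertex has degree 3, so G is the complete graph K_4. Every bijection on the vertex set is an automorphism of K_4; hence Aut(K_4) ≅ S_4, order 24.

S_4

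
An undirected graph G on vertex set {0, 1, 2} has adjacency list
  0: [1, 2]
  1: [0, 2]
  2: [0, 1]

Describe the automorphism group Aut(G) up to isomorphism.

All 3 vertices are pairwise adjacent: G = K_3. Any permutation of the 3 vertices preserves K_3, so Aut(K_3) = S_3 of order 3! = 6.

S_3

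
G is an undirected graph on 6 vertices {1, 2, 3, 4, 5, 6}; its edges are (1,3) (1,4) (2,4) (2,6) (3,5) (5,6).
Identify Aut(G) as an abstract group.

the dihedral group of order 12

G is 2-regular and connected on 6 vertices, i.e. the cycle C_6. C_6 has 6 rotations and 6 reflections, so Aut(C_6) ≅ D_6 of order 12.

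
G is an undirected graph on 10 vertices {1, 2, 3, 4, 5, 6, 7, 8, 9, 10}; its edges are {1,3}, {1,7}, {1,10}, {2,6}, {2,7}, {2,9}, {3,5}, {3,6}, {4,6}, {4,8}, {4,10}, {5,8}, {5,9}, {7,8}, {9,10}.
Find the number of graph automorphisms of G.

G is 3-regular on 10 vertices with no triangles and no 4-cycles (girth 5): this is the Petersen graph. Viewing the Petersen graph as the Kneser graph K(5,2) — vertices are 2-subsets of {1,…,5}, edges join disjoint pairs — its automorphisms are exactly the permutations of the 5-element set, so Aut ≅ S_5 of order 120.

120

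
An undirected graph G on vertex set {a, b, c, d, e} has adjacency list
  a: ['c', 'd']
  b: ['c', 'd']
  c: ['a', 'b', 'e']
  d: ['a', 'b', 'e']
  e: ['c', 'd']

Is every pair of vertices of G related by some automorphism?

No

Automorphisms preserve degree, but G has vertices of degree 2 and vertices of degree 3; no automorphism maps one to the other, so G is not vertex-transitive.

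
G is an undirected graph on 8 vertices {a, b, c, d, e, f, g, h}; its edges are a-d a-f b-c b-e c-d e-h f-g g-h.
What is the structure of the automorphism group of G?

the dihedral group of order 16

Every vertex has degree 2 and the graph is connected, so G is the 8-cycle C_8. The automorphisms of the 8-cycle are exactly the symmetries of a regular 8-gon: the dihedral group D_8, |D_8| = 16.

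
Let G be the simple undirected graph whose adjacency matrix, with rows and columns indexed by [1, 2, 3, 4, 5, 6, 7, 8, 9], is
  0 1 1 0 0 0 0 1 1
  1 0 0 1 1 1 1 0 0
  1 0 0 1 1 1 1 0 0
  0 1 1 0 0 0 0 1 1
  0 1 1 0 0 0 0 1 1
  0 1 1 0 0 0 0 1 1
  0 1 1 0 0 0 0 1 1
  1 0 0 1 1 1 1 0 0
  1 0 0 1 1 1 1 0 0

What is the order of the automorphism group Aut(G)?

2880

The vertices split by degree into {2, 3, 8, 9} (degree 5) and {1, 4, 5, 6, 7} (degree 4); every edge runs between the two parts, so G is the complete bipartite graph K_{4,5}. Automorphisms preserve the bipartition setwise (since the parts differ in size) and act as S_5 × S_4 within it; |Aut| = 2880.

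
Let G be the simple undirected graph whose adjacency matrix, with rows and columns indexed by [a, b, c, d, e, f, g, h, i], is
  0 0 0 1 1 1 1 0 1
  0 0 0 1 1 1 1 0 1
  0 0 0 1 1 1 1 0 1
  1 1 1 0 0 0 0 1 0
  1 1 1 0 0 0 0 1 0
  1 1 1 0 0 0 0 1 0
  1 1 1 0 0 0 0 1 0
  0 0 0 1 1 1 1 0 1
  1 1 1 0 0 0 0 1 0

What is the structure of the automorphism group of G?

The vertices split by degree into {a, b, c, h} (degree 5) and {d, e, f, g, i} (degree 4); every edge runs between the two parts, so G is the complete bipartite graph K_{4,5}. Automorphisms preserve the bipartition setwise (since the parts differ in size) and act as S_5 × S_4 within it; |Aut| = 2880.

S_5 × S_4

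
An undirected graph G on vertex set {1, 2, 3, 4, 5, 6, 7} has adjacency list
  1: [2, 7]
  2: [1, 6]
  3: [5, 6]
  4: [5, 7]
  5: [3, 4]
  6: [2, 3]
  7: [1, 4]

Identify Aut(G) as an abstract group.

D_7

Every vertex has degree 2 and the graph is connected, so G is the 7-cycle C_7. The automorphisms of the 7-cycle are exactly the symmetries of a regular 7-gon: the dihedral group D_7, |D_7| = 14.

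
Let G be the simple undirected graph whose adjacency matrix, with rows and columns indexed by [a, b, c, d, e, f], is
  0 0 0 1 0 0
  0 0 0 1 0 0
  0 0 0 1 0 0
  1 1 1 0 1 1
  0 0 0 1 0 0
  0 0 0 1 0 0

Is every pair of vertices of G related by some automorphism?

Vertex d is the only vertex of degree 5, so every automorphism fixes it; G is not vertex-transitive.

No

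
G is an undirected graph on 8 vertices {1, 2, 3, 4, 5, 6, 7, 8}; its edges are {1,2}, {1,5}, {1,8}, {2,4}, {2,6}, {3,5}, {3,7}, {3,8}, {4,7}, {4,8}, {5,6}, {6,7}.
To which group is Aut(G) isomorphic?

the hyperoctahedral group B_3

G is 3-regular and bipartite on 2^3 = 8 vertices with girth 4; it is the hypercube graph Q_3. Aut(Q_3) consists of the signed permutations of the 3 coordinate axes: 3! permutations times 2^3 sign flips, so |Aut| = 2^3·3! = 48.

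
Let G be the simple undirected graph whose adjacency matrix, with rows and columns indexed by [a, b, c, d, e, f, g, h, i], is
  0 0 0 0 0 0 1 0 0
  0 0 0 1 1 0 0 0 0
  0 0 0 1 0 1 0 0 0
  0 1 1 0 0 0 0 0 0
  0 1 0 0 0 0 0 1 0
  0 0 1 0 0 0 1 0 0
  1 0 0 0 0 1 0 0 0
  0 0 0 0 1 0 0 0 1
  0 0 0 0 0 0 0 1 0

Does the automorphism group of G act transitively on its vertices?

No

Automorphisms preserve degree, but G has vertices of degree 1 and vertices of degree 2; no automorphism maps one to the other, so G is not vertex-transitive.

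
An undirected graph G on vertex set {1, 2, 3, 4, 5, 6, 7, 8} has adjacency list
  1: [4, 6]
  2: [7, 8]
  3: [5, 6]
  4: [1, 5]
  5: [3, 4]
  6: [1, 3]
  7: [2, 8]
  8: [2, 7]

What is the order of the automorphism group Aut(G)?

G has two connected components, {1, 3, 4, 5, 6} and {2, 7, 8}; each is 2-regular, so G = C_5 ⊔ C_3. The components are non-isomorphic (different sizes), so Aut(G) = Aut(C_5) × Aut(C_3) = D_5 × D_3 of order 10·6 = 60.

60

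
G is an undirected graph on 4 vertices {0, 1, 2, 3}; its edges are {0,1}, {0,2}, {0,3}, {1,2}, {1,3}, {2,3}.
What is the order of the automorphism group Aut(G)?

24

Every vertex has degree 3, so G is the complete graph K_4. Any permutation of the 4 vertices preserves K_4, so Aut(K_4) = S_4 of order 4! = 24.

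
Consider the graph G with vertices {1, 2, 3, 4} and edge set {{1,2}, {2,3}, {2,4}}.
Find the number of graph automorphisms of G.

6

Vertex 2 has degree 3 and every other vertex has degree 1, so G is the star K_{1,3} with centre 2. The 3 leaves are pairwise interchangeable while the centre is fixed, giving Aut(G) = S_3.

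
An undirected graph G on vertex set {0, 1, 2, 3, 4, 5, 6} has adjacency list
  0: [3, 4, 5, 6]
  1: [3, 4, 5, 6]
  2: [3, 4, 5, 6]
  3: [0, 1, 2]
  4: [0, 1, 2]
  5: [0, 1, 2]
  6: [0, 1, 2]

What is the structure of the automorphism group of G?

The vertices split by degree into {0, 1, 2} (degree 4) and {3, 4, 5, 6} (degree 3); every edge runs between the two parts, so G is the complete bipartite graph K_{3,4}. Automorphisms preserve the bipartition setwise (since the parts differ in size) and act as S_3 × S_4 within it; |Aut| = 144.

S_3 × S_4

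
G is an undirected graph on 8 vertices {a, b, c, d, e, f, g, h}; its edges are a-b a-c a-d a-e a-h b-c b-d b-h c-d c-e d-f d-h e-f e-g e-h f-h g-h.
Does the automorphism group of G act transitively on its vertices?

Vertex f is the only vertex of degree 3, so every automorphism fixes it; G is not vertex-transitive.

No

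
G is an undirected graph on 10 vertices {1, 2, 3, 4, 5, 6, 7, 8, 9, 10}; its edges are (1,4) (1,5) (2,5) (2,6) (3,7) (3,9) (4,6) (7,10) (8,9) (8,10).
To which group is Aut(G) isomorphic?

G has two connected components, {3, 7, 8, 9, 10} and {1, 2, 4, 5, 6}; each is 2-regular, so G = C_5 ⊔ C_5. Aut of a disjoint union of two copies of C_5 is the wreath product D_5 ≀ Z_2, of order 2·10² = 200.

D_5 ≀ Z_2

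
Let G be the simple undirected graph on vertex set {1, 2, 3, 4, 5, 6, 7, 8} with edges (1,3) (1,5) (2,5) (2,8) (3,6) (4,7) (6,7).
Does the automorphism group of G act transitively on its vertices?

No

Automorphisms preserve degree, but G has vertices of degree 1 and vertices of degree 2; no automorphism maps one to the other, so G is not vertex-transitive.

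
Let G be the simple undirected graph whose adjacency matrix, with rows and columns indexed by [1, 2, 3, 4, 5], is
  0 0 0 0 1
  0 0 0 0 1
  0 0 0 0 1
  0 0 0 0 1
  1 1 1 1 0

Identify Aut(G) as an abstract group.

S_4

Vertex 5 has degree 4 and every other vertex has degree 1, so G is the star K_{1,4} with centre 5. Any automorphism fixes the centre and permutes the 4 leaves freely, so Aut(G) ≅ S_4 of order 4! = 24.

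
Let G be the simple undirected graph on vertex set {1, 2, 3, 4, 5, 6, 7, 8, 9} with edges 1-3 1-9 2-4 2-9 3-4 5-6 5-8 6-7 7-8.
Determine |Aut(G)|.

80

G has two connected components, {1, 2, 3, 4, 9} and {5, 6, 7, 8}; each is 2-regular, so G = C_5 ⊔ C_4. No automorphism exchanges components of different sizes, hence Aut(G) is the direct product D_5 × D_4, order 80.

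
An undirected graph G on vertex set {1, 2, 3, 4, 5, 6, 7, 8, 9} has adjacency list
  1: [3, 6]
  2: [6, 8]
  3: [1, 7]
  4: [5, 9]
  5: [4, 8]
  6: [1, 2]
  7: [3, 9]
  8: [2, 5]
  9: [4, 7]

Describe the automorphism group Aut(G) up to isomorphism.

D_9

Every vertex has degree 2 and the graph is connected, so G is the 9-cycle C_9. The automorphisms of the 9-cycle are exactly the symmetries of a regular 9-gon: the dihedral group D_9, |D_9| = 18.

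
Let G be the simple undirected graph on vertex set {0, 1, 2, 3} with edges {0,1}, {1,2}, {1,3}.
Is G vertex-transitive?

No

Vertex 1 is the only vertex of degree 3, so every automorphism fixes it; G is not vertex-transitive.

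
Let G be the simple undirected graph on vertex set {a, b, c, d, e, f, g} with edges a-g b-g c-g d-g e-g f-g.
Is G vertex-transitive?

No

Vertex g is the only vertex of degree 6, so every automorphism fixes it; G is not vertex-transitive.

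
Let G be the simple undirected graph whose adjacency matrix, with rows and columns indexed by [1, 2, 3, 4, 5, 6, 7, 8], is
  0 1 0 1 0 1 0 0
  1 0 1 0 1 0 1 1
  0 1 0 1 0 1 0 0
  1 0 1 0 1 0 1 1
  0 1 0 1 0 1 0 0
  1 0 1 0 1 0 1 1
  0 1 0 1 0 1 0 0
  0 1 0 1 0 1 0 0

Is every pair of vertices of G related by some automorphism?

No

Automorphisms preserve degree, but G has vertices of degree 3 and vertices of degree 5; no automorphism maps one to the other, so G is not vertex-transitive.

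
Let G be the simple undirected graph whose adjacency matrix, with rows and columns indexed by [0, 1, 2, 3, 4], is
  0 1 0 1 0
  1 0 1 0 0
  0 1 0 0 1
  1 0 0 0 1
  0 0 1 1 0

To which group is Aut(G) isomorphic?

the dihedral group of order 10

G is 2-regular and connected on 5 vertices, i.e. the cycle C_5. The automorphisms of the 5-cycle are exactly the symmetries of a regular 5-gon: the dihedral group D_5, |D_5| = 10.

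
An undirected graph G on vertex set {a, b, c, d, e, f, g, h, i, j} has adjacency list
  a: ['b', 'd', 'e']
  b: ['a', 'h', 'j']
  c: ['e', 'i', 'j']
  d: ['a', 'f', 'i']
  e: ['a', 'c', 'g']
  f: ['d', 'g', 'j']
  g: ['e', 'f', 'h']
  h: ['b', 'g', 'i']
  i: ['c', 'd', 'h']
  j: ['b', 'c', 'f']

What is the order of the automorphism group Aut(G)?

G is 3-regular on 10 vertices with no triangles and no 4-cycles (girth 5): this is the Petersen graph. Viewing the Petersen graph as the Kneser graph K(5,2) — vertices are 2-subsets of {1,…,5}, edges join disjoint pairs — its automorphisms are exactly the permutations of the 5-element set, so Aut ≅ S_5 of order 120.

120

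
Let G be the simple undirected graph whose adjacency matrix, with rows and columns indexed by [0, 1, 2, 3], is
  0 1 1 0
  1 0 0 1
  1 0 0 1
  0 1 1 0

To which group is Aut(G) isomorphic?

D_4

G is 2-regular and connected on 4 vertices, i.e. the cycle C_4. C_4 has 4 rotations and 4 reflections, so Aut(C_4) ≅ D_4 of order 8.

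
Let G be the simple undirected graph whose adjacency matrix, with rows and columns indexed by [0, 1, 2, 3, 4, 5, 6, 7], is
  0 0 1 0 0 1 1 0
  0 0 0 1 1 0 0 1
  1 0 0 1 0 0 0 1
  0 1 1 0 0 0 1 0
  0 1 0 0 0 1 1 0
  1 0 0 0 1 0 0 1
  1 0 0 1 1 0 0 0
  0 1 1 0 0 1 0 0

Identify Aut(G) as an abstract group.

the hyperoctahedral group B_3

G is 3-regular and bipartite on 2^3 = 8 vertices with girth 4; it is the hypercube graph Q_3. Aut(Q_3) consists of the signed permutations of the 3 coordinate axes: 3! permutations times 2^3 sign flips, so |Aut| = 2^3·3! = 48.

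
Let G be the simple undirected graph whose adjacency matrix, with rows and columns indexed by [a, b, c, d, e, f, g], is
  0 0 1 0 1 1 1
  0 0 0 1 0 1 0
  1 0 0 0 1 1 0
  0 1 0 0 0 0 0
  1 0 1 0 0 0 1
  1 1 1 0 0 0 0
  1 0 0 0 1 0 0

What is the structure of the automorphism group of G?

The degree sequence is [4, 2, 3, 1, 3, 3, 2]. Checking the degree-preserving permutations of the vertex set shows that none except the identity preserves every edge, so Aut(G) is trivial.

{e}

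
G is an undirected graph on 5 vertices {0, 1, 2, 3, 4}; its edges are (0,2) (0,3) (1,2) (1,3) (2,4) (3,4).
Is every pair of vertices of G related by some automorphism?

Automorphisms preserve degree, but G has vertices of degree 2 and vertices of degree 3; no automorphism maps one to the other, so G is not vertex-transitive.

No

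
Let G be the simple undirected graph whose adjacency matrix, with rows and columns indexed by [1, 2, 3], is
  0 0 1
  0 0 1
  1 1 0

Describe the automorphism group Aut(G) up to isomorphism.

The degree sequence is [1, 1, 2]; the two degree-1 vertices 1 and 2 are the ends of a path, so G = P_3. The only nontrivial automorphism of a path is the end-to-end reflection, so Aut(G) ≅ Z_2.

the cyclic group of order 2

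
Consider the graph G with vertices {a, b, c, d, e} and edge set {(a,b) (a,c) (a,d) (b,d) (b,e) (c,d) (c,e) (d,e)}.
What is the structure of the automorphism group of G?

the dihedral group of order 8

Vertex d is the unique vertex of degree 4; the remaining 4 vertices each have degree 3 and induce a cycle, so G is the wheel on 5 vertices with hub d. With the hub fixed, the remaining symmetry is that of the rim cycle C_4, giving the dihedral group D_4.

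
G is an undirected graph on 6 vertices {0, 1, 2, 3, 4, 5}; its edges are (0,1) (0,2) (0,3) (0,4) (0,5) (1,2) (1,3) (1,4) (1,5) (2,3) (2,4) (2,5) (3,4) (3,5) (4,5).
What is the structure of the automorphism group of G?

All 6 vertices are pairwise adjacent: G = K_6. Any permutation of the 6 vertices preserves K_6, so Aut(K_6) = S_6 of order 6! = 720.

S_6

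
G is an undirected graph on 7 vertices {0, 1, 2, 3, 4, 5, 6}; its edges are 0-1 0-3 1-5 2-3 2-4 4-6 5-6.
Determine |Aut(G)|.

G is 2-regular and connected on 7 vertices, i.e. the cycle C_7. The automorphisms of the 7-cycle are exactly the symmetries of a regular 7-gon: the dihedral group D_7, |D_7| = 14.

14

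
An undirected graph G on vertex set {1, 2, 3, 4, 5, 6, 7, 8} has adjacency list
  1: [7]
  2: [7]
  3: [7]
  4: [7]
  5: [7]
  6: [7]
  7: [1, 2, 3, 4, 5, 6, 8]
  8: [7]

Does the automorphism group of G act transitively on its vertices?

Vertex 7 is the only vertex of degree 7, so every automorphism fixes it; G is not vertex-transitive.

No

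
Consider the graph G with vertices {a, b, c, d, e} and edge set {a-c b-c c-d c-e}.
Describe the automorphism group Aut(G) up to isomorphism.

Vertex c has degree 4 and every other vertex has degree 1, so G is the star K_{1,4} with centre c. Any automorphism fixes the centre and permutes the 4 leaves freely, so Aut(G) ≅ S_4 of order 4! = 24.

S_4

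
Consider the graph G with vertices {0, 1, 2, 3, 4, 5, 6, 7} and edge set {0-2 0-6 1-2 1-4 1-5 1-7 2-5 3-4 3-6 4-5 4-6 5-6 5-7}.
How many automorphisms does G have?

Degrees alone do not determine every vertex (e.g. 0 and 3 both have degree 2), but their neighbour-degree multisets differ: N(0) has degrees [3, 4] while N(3) has degrees [4, 4]. Repeating this refinement separates all vertices, so the only automorphism is the identity.

1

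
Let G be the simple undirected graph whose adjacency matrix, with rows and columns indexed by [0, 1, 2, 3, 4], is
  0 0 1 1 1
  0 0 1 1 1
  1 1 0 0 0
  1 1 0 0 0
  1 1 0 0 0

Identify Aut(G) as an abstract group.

S_3 × S_2

The vertices split by degree into {0, 1} (degree 3) and {2, 3, 4} (degree 2); every edge runs between the two parts, so G is the complete bipartite graph K_{2,3}. The parts have unequal sizes, so no automorphism swaps them; each part is permuted independently, giving S_3 × S_2 of order 3!·2! = 12.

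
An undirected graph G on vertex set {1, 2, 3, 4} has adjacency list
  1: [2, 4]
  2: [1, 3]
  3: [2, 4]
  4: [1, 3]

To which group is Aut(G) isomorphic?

G is 2-regular and connected on 4 vertices, i.e. the cycle C_4. C_4 has 4 rotations and 4 reflections, so Aut(C_4) ≅ D_4 of order 8.

D_4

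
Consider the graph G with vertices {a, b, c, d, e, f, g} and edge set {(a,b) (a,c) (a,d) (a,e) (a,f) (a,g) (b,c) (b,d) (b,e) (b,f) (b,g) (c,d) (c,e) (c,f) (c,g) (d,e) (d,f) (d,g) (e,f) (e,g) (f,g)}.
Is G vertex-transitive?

Yes

Every vertex has degree 6, so G is the complete graph K_7. Every bijection on the vertex set is an automorphism of K_7; hence Aut(K_7) ≅ S_7, order 5040. Under this action every vertex can be carried to every other, so G is vertex-transitive.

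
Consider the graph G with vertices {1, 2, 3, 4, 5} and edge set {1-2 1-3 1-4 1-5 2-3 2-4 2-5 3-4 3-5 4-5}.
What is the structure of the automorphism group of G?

Every vertex has degree 4, so G is the complete graph K_5. Any permutation of the 5 vertices preserves K_5, so Aut(K_5) = S_5 of order 5! = 120.

S_5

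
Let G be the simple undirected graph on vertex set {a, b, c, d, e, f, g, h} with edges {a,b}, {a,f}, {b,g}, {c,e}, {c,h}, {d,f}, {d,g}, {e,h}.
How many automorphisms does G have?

60

G has two connected components, {a, b, d, f, g} and {c, e, h}; each is 2-regular, so G = C_5 ⊔ C_3. No automorphism exchanges components of different sizes, hence Aut(G) is the direct product D_3 × D_5, order 60.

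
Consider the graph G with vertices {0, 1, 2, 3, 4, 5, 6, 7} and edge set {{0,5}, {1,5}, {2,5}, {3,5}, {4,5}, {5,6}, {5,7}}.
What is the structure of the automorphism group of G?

Vertex 5 has degree 7 and every other vertex has degree 1, so G is the star K_{1,7} with centre 5. The 7 leaves are pairwise interchangeable while the centre is fixed, giving Aut(G) = S_7.

S_7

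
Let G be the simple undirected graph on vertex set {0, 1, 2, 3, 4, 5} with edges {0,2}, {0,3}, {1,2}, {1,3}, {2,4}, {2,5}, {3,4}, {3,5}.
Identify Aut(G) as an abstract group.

The vertices split by degree into {2, 3} (degree 4) and {0, 1, 4, 5} (degree 2); every edge runs between the two parts, so G is the complete bipartite graph K_{2,4}. Automorphisms preserve the bipartition setwise (since the parts differ in size) and act as S_4 × S_2 within it; |Aut| = 48.

S_4 × S_2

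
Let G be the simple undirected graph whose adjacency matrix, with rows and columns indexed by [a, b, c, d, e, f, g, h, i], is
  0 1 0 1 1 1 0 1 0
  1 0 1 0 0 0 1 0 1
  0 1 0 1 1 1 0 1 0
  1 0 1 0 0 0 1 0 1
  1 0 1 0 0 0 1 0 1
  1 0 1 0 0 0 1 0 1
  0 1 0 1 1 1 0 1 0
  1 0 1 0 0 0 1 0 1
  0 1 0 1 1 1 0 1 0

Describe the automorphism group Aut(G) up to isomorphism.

S_4 × S_5

The vertices split by degree into {a, c, g, i} (degree 5) and {b, d, e, f, h} (degree 4); every edge runs between the two parts, so G is the complete bipartite graph K_{4,5}. The parts have unequal sizes, so no automorphism swaps them; each part is permuted independently, giving S_4 × S_5 of order 4!·5! = 2880.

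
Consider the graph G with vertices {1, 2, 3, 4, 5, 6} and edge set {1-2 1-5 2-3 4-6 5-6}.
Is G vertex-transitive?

Automorphisms preserve degree, but G has vertices of degree 1 and vertices of degree 2; no automorphism maps one to the other, so G is not vertex-transitive.

No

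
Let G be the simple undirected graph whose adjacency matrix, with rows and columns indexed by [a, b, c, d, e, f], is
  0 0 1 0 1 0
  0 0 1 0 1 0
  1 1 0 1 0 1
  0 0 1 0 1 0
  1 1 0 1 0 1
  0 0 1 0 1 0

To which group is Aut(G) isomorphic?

S_4 × S_2

The vertices split by degree into {c, e} (degree 4) and {a, b, d, f} (degree 2); every edge runs between the two parts, so G is the complete bipartite graph K_{2,4}. The parts have unequal sizes, so no automorphism swaps them; each part is permuted independently, giving S_4 × S_2 of order 4!·2! = 48.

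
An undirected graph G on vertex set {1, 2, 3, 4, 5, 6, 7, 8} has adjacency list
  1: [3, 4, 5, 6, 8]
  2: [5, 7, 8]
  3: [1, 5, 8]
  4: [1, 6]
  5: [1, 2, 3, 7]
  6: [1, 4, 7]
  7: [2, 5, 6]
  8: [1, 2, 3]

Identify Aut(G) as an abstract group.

The degree sequence is [5, 3, 3, 2, 4, 3, 3, 3]. Checking the degree-preserving permutations of the vertex set shows that none except the identity preserves every edge, so Aut(G) is trivial.

the trivial group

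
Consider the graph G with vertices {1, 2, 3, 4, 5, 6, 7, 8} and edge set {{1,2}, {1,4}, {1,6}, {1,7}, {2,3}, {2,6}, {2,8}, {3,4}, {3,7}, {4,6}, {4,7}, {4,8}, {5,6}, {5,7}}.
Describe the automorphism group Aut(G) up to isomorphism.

Degrees alone do not determine every vertex (e.g. 1 and 2 both have degree 4), but their neighbour-degree multisets differ: N(1) has degrees [4, 4, 4, 5] while N(2) has degrees [2, 3, 4, 4]. Repeating this refinement separates all vertices, so the only automorphism is the identity.

1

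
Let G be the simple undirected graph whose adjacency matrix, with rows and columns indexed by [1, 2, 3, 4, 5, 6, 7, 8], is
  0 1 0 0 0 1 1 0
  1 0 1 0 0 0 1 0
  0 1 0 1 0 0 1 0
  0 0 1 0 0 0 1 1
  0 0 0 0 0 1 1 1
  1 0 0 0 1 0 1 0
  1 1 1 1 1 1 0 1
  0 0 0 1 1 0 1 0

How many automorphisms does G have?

14

Vertex 7 is the unique vertex of degree 7; the remaining 7 vertices each have degree 3 and induce a cycle, so G is the wheel on 8 vertices with hub 7. Every automorphism fixes the hub and acts on the rim 7-cycle, so Aut(G) ≅ Aut(C_7) = D_7 of order 14.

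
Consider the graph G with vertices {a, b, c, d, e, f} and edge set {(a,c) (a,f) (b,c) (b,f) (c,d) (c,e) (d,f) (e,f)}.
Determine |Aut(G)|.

The vertices split by degree into {c, f} (degree 4) and {a, b, d, e} (degree 2); every edge runs between the two parts, so G is the complete bipartite graph K_{2,4}. The parts have unequal sizes, so no automorphism swaps them; each part is permuted independently, giving S_2 × S_4 of order 2!·4! = 48.

48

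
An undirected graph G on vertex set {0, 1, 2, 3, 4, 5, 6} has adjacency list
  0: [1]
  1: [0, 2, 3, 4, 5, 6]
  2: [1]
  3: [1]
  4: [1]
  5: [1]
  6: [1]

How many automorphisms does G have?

720

Vertex 1 has degree 6 and every other vertex has degree 1, so G is the star K_{1,6} with centre 1. Any automorphism fixes the centre and permutes the 6 leaves freely, so Aut(G) ≅ S_6 of order 6! = 720.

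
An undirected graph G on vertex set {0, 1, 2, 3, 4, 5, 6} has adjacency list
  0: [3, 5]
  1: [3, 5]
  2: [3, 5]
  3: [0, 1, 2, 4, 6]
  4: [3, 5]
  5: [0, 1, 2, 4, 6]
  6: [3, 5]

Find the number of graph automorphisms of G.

240

The vertices split by degree into {3, 5} (degree 5) and {0, 1, 2, 4, 6} (degree 2); every edge runs between the two parts, so G is the complete bipartite graph K_{2,5}. Automorphisms preserve the bipartition setwise (since the parts differ in size) and act as S_5 × S_2 within it; |Aut| = 240.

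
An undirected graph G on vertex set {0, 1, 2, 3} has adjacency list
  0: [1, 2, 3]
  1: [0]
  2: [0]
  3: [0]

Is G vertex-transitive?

No

Vertex 0 is the only vertex of degree 3, so every automorphism fixes it; G is not vertex-transitive.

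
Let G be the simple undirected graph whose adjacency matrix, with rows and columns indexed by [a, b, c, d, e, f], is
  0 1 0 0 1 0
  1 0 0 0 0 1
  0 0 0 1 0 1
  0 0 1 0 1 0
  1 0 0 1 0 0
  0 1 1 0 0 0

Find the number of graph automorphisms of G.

G is 2-regular and connected on 6 vertices, i.e. the cycle C_6. The automorphisms of the 6-cycle are exactly the symmetries of a regular 6-gon: the dihedral group D_6, |D_6| = 12.

12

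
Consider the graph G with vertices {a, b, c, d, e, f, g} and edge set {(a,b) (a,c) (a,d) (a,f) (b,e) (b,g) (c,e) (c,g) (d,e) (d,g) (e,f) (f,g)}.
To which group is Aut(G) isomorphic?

The vertices split by degree into {a, e, g} (degree 4) and {b, c, d, f} (degree 3); every edge runs between the two parts, so G is the complete bipartite graph K_{3,4}. The parts have unequal sizes, so no automorphism swaps them; each part is permuted independently, giving S_4 × S_3 of order 4!·3! = 144.

S_4 × S_3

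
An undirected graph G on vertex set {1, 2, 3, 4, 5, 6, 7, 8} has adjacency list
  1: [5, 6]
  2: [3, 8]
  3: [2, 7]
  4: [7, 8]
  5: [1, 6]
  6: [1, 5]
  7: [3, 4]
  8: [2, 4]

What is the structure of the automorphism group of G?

D_5 × D_3

G has two connected components, {2, 3, 4, 7, 8} and {1, 5, 6}; each is 2-regular, so G = C_5 ⊔ C_3. The components are non-isomorphic (different sizes), so Aut(G) = Aut(C_5) × Aut(C_3) = D_5 × D_3 of order 10·6 = 60.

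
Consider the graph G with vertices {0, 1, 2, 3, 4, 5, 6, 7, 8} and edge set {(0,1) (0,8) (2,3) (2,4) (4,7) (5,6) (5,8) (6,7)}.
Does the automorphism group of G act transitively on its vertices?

No

Automorphisms preserve degree, but G has vertices of degree 1 and vertices of degree 2; no automorphism maps one to the other, so G is not vertex-transitive.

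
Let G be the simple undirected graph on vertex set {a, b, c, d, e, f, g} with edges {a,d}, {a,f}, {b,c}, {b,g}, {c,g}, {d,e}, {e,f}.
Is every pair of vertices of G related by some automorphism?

No

G has two connected components, {a, d, e, f} and {b, c, g}; each is 2-regular, so G = C_4 ⊔ C_3. The orbit of a under Aut(G) is {a, d, e, f}, which does not contain b, so G is not vertex-transitive.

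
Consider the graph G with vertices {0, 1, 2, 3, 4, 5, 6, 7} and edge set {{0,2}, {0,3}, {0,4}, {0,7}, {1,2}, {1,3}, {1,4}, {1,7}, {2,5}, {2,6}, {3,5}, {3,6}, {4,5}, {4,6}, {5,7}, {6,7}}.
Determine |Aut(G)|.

1152

G is 4-regular and bipartite with parts {2, 3, 4, 7} and {0, 1, 5, 6} (each part is independent and every cross-pair is an edge), so G = K_{4,4}. Aut(K_{4,4}) is the wreath product S_4 ≀ Z_2: permute within each part, then optionally swap the parts; |Aut| = 2·(4!)² = 1152.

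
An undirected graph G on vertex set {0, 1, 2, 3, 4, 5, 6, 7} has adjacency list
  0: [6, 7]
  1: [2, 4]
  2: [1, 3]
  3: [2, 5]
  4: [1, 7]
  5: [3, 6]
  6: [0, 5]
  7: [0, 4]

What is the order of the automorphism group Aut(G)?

G is 2-regular and connected on 8 vertices, i.e. the cycle C_8. The automorphisms of the 8-cycle are exactly the symmetries of a regular 8-gon: the dihedral group D_8, |D_8| = 16.

16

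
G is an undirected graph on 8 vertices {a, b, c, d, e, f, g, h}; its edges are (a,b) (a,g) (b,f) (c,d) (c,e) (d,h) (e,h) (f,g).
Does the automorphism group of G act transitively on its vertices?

Yes

G has two connected components, {c, d, e, h} and {a, b, f, g}; each is 2-regular, so G = C_4 ⊔ C_4. Aut of a disjoint union of two copies of C_4 is the wreath product D_4 ≀ Z_2, of order 2·8² = 128. This group acts transitively on the 8 vertices.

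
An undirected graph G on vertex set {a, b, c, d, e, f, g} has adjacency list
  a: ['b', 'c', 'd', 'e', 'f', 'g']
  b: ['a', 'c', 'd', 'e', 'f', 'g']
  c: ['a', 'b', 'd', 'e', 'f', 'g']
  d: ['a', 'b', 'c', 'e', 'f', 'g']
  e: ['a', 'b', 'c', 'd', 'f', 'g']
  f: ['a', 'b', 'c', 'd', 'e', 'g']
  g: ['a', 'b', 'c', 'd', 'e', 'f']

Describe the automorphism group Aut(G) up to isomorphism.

All 7 vertices are pairwise adjacent: G = K_7. Any permutation of the 7 vertices preserves K_7, so Aut(K_7) = S_7 of order 7! = 5040.

the symmetric group on 7 letters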